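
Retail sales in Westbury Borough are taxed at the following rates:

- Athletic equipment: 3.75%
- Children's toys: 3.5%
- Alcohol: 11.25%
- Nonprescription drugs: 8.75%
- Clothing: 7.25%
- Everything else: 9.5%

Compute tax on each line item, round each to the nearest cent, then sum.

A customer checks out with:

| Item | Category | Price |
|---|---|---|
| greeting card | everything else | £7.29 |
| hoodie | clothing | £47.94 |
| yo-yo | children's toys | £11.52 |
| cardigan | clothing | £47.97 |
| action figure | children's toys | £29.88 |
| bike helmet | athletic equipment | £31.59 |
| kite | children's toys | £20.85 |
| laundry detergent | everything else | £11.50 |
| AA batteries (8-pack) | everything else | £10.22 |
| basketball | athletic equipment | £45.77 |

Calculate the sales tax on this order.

£14.79

Greeting card £7.29: everything else → 9.5% → £0.69
Hoodie £47.94: clothing → 7.25% → £3.48
Yo-yo £11.52: children's toys → 3.5% → £0.40
Cardigan £47.97: clothing → 7.25% → £3.48
Action figure £29.88: children's toys → 3.5% → £1.05
Bike helmet £31.59: athletic equipment → 3.75% → £1.18
Kite £20.85: children's toys → 3.5% → £0.73
Laundry detergent £11.50: everything else → 9.5% → £1.09
AA batteries (8-pack) £10.22: everything else → 9.5% → £0.97
Basketball £45.77: athletic equipment → 3.75% → £1.72
Total tax = £0.69 + £3.48 + £0.40 + £3.48 + £1.05 + £1.18 + £0.73 + £1.09 + £0.97 + £1.72 = £14.79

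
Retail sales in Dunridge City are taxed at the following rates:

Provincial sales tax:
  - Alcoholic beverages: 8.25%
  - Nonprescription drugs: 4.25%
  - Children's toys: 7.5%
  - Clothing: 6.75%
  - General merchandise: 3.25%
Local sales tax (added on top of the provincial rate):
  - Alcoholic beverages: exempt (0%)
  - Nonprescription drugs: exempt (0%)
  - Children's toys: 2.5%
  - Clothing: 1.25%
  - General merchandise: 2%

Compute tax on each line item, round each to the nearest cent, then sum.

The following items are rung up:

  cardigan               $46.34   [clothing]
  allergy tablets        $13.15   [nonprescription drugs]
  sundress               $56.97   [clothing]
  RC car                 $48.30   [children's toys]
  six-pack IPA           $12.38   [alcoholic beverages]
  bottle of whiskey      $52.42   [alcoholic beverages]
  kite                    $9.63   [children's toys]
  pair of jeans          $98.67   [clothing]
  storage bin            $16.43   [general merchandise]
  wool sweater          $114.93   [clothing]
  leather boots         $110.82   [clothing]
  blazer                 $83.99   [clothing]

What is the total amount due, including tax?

$717.52

Cardigan $46.34: clothing → 6.75% + 1.25% local = 8% → $3.71
Allergy tablets $13.15: nonprescription drugs → 4.25% + 0% local = 4.25% → $0.56
Sundress $56.97: clothing → 6.75% + 1.25% local = 8% → $4.56
RC car $48.30: children's toys → 7.5% + 2.5% local = 10% → $4.83
Six-pack IPA $12.38: alcoholic beverages → 8.25% + 0% local = 8.25% → $1.02
Bottle of whiskey $52.42: alcoholic beverages → 8.25% + 0% local = 8.25% → $4.32
Kite $9.63: children's toys → 7.5% + 2.5% local = 10% → $0.96
Pair of jeans $98.67: clothing → 6.75% + 1.25% local = 8% → $7.89
Storage bin $16.43: general merchandise → 3.25% + 2% local = 5.25% → $0.86
Wool sweater $114.93: clothing → 6.75% + 1.25% local = 8% → $9.19
Leather boots $110.82: clothing → 6.75% + 1.25% local = 8% → $8.87
Blazer $83.99: clothing → 6.75% + 1.25% local = 8% → $6.72
Subtotal = $664.03; tax = $53.49; total due = $717.52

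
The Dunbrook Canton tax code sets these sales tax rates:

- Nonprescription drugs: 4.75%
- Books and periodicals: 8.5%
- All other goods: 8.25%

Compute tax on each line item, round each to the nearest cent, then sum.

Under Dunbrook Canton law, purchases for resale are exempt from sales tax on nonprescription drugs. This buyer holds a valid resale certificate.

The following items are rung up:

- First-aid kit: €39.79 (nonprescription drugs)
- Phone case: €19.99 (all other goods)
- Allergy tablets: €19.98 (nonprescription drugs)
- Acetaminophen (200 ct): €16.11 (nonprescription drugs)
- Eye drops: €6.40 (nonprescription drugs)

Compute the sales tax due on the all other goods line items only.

Phone case €19.99: all other goods → 8.25% → €1.65
Tax on all other goods = €1.65

€1.65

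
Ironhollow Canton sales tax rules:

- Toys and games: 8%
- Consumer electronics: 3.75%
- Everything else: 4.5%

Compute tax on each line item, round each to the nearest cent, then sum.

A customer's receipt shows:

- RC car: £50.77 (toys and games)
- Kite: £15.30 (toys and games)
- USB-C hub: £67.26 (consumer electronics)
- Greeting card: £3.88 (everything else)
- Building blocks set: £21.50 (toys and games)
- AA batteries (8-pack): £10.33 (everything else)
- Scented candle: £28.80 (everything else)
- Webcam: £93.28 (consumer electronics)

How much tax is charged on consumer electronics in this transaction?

£6.02

USB-C hub £67.26: consumer electronics → 3.75% → £2.52
Webcam £93.28: consumer electronics → 3.75% → £3.50
Tax on consumer electronics = £2.52 + £3.50 = £6.02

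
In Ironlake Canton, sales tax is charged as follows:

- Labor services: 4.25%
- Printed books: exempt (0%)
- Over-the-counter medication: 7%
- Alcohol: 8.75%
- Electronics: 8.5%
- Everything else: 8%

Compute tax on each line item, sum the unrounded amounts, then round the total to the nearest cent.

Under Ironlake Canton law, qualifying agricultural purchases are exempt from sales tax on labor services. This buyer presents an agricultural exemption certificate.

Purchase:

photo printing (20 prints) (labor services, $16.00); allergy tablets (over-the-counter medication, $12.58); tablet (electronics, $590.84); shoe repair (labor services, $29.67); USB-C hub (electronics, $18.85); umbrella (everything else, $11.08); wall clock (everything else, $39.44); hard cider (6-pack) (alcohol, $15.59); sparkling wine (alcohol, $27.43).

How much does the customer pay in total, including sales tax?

Photo printing (20 prints) $16.00: labor services, buyer-exempt → 0% → $0.00
Allergy tablets $12.58: over-the-counter medication → 7% → $0.8806
Tablet $590.84: electronics → 8.5% → $50.2214
Shoe repair $29.67: labor services, buyer-exempt → 0% → $0.00
USB-C hub $18.85: electronics → 8.5% → $1.60225
Umbrella $11.08: everything else → 8% → $0.8864
Wall clock $39.44: everything else → 8% → $3.1552
Hard cider (6-pack) $15.59: alcohol → 8.75% → $1.364125
Sparkling wine $27.43: alcohol → 8.75% → $2.400125
Subtotal = $761.48; unrounded tax = $60.5101 → $60.51; total due = $821.99

$821.99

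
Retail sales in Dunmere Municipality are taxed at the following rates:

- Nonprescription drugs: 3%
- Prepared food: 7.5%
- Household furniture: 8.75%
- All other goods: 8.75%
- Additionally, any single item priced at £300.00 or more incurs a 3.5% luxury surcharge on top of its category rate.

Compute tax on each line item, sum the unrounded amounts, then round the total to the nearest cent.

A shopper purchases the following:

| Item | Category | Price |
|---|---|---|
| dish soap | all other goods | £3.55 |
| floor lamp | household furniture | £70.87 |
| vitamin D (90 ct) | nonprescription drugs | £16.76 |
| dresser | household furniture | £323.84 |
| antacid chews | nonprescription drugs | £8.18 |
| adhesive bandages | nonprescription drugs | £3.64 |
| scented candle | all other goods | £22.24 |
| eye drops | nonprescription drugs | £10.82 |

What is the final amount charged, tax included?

Dish soap £3.55: all other goods → 8.75% → £0.310625
Floor lamp £70.87: household furniture → 8.75% → £6.201125
Vitamin D (90 ct) £16.76: nonprescription drugs → 3% → £0.5028
Dresser £323.84: household furniture → 8.75% + 3.5% surcharge = 12.25% → £39.6704
Antacid chews £8.18: nonprescription drugs → 3% → £0.2454
Adhesive bandages £3.64: nonprescription drugs → 3% → £0.1092
Scented candle £22.24: all other goods → 8.75% → £1.946
Eye drops £10.82: nonprescription drugs → 3% → £0.3246
Subtotal = £459.90; unrounded tax = £49.31015 → £49.31; total due = £509.21

£509.21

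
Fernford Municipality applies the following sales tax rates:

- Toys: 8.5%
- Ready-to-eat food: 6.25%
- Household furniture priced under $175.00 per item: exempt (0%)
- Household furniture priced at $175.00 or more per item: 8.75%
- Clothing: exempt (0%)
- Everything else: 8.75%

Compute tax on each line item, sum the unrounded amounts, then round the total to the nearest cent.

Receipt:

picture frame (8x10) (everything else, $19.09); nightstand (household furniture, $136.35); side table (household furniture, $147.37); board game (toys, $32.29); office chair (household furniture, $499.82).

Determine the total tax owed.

$48.15

Picture frame (8x10) $19.09: everything else → 8.75% → $1.670375
Nightstand $136.35: household furniture, under $175.00 → 0% → $0.00
Side table $147.37: household furniture, under $175.00 → 0% → $0.00
Board game $32.29: toys → 8.5% → $2.74465
Office chair $499.82: household furniture, $175.00 or more → 8.75% → $43.73425
Unrounded tax sum = $48.149275 → $48.15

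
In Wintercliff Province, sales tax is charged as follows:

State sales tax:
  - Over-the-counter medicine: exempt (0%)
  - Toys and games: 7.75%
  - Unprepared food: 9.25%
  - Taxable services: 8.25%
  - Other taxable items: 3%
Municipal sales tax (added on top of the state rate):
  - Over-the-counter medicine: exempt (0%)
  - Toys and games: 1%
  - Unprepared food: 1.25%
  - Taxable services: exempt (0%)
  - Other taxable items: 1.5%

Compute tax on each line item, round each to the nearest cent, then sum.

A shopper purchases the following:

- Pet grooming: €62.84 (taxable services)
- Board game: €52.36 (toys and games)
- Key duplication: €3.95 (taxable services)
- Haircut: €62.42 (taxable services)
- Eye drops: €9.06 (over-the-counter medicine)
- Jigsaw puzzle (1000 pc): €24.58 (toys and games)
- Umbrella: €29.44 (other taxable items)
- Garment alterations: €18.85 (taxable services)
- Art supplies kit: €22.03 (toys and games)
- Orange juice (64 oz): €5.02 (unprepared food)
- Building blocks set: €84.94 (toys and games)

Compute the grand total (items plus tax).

Pet grooming €62.84: taxable services → 8.25% + 0% municipal = 8.25% → €5.18
Board game €52.36: toys and games → 7.75% + 1% municipal = 8.75% → €4.58
Key duplication €3.95: taxable services → 8.25% + 0% municipal = 8.25% → €0.33
Haircut €62.42: taxable services → 8.25% + 0% municipal = 8.25% → €5.15
Eye drops €9.06: over-the-counter medicine → 0% + 0% municipal = 0% → €0.00
Jigsaw puzzle (1000 pc) €24.58: toys and games → 7.75% + 1% municipal = 8.75% → €2.15
Umbrella €29.44: other taxable items → 3% + 1.5% municipal = 4.5% → €1.32
Garment alterations €18.85: taxable services → 8.25% + 0% municipal = 8.25% → €1.56
Art supplies kit €22.03: toys and games → 7.75% + 1% municipal = 8.75% → €1.93
Orange juice (64 oz) €5.02: unprepared food → 9.25% + 1.25% municipal = 10.5% → €0.53
Building blocks set €84.94: toys and games → 7.75% + 1% municipal = 8.75% → €7.43
Subtotal = €375.49; tax = €30.16; total due = €405.65

€405.65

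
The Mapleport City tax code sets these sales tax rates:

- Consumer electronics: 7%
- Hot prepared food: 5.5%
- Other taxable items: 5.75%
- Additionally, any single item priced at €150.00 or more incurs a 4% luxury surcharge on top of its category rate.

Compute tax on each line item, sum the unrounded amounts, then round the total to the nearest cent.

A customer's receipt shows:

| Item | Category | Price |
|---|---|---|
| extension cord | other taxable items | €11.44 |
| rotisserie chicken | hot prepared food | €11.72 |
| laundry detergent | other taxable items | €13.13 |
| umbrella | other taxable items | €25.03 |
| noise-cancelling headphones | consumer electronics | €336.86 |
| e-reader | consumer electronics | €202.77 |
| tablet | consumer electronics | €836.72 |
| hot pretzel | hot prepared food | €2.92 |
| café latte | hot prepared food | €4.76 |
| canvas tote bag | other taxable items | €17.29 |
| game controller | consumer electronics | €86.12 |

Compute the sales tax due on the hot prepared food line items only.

Rotisserie chicken €11.72: hot prepared food → 5.5% → €0.6446
Hot pretzel €2.92: hot prepared food → 5.5% → €0.1606
Café latte €4.76: hot prepared food → 5.5% → €0.2618
Tax on hot prepared food: unrounded sum = €1.067 → €1.07

€1.07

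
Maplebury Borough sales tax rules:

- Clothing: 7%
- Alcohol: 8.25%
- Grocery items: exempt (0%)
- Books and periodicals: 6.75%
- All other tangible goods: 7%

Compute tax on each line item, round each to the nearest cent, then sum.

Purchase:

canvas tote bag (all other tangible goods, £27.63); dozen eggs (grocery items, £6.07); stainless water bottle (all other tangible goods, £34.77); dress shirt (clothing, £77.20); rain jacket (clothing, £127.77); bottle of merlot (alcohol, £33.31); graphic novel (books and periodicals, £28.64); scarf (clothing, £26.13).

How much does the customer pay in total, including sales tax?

£386.73

Canvas tote bag £27.63: all other tangible goods → 7% → £1.93
Dozen eggs £6.07: grocery items → 0% → £0.00
Stainless water bottle £34.77: all other tangible goods → 7% → £2.43
Dress shirt £77.20: clothing → 7% → £5.40
Rain jacket £127.77: clothing → 7% → £8.94
Bottle of merlot £33.31: alcohol → 8.25% → £2.75
Graphic novel £28.64: books and periodicals → 6.75% → £1.93
Scarf £26.13: clothing → 7% → £1.83
Subtotal = £361.52; tax = £25.21; total due = £386.73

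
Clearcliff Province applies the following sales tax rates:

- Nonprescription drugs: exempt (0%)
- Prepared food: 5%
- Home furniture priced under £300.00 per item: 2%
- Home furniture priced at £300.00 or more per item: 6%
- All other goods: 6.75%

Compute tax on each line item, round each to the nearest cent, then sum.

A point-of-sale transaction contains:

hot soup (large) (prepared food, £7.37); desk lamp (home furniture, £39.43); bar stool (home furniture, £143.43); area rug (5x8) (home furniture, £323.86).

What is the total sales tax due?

Hot soup (large) £7.37: prepared food → 5% → £0.37
Desk lamp £39.43: home furniture, under £300.00 → 2% → £0.79
Bar stool £143.43: home furniture, under £300.00 → 2% → £2.87
Area rug (5x8) £323.86: home furniture, £300.00 or more → 6% → £19.43
Total tax = £0.37 + £0.79 + £2.87 + £19.43 = £23.46

£23.46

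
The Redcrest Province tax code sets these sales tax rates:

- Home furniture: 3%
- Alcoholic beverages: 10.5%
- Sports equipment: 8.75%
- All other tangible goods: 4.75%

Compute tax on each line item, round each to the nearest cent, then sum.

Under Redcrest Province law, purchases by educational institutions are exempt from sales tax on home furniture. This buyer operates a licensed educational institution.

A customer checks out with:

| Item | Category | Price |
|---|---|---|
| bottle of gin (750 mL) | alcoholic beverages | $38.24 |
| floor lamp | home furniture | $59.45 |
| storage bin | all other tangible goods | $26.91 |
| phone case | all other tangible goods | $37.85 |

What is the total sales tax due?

$7.10

Bottle of gin (750 mL) $38.24: alcoholic beverages → 10.5% → $4.02
Floor lamp $59.45: home furniture, buyer-exempt → 0% → $0.00
Storage bin $26.91: all other tangible goods → 4.75% → $1.28
Phone case $37.85: all other tangible goods → 4.75% → $1.80
Total tax = $4.02 + $1.28 + $1.80 = $7.10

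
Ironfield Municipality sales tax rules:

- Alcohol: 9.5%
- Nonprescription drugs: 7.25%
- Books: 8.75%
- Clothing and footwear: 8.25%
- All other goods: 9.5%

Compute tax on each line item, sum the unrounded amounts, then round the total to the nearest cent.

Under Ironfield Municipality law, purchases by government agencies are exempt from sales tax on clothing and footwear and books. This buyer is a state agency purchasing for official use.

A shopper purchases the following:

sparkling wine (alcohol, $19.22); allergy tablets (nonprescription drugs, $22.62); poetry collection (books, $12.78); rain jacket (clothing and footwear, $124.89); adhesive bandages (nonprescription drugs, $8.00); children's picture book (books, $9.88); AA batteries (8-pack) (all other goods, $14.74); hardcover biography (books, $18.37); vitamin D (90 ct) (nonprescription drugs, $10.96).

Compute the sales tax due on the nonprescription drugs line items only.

$3.01

Allergy tablets $22.62: nonprescription drugs → 7.25% → $1.63995
Adhesive bandages $8.00: nonprescription drugs → 7.25% → $0.58
Vitamin D (90 ct) $10.96: nonprescription drugs → 7.25% → $0.7946
Tax on nonprescription drugs: unrounded sum = $3.01455 → $3.01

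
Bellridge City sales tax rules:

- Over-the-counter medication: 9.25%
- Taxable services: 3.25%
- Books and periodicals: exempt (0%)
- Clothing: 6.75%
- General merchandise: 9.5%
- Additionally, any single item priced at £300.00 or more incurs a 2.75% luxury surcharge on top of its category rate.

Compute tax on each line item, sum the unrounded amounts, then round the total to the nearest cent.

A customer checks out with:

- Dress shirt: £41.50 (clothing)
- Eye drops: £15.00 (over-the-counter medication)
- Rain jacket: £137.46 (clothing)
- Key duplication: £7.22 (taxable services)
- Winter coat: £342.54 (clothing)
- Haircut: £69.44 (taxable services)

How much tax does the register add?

Dress shirt £41.50: clothing → 6.75% → £2.80125
Eye drops £15.00: over-the-counter medication → 9.25% → £1.3875
Rain jacket £137.46: clothing → 6.75% → £9.27855
Key duplication £7.22: taxable services → 3.25% → £0.23465
Winter coat £342.54: clothing → 6.75% + 2.75% surcharge = 9.5% → £32.5413
Haircut £69.44: taxable services → 3.25% → £2.2568
Unrounded tax sum = £48.50005 → £48.50

£48.50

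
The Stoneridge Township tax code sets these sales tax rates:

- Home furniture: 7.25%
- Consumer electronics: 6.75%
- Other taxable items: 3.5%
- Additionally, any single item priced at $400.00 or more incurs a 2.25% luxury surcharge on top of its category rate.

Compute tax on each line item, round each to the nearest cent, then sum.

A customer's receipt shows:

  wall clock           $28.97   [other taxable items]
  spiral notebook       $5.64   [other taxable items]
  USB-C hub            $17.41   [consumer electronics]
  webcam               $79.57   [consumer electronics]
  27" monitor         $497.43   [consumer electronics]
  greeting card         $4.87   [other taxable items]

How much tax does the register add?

$52.70

Wall clock $28.97: other taxable items → 3.5% → $1.01
Spiral notebook $5.64: other taxable items → 3.5% → $0.20
USB-C hub $17.41: consumer electronics → 6.75% → $1.18
Webcam $79.57: consumer electronics → 6.75% → $5.37
27" monitor $497.43: consumer electronics → 6.75% + 2.25% surcharge = 9% → $44.77
Greeting card $4.87: other taxable items → 3.5% → $0.17
Total tax = $1.01 + $0.20 + $1.18 + $5.37 + $44.77 + $0.17 = $52.70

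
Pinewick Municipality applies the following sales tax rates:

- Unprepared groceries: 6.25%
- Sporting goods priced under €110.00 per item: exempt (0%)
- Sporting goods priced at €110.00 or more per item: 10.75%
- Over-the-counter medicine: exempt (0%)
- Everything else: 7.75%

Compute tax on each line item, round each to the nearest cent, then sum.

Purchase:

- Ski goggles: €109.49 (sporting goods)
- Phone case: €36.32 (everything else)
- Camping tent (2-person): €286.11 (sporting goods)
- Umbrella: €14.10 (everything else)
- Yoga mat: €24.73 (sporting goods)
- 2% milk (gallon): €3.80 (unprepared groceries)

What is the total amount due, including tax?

€509.45

Ski goggles €109.49: sporting goods, under €110.00 → 0% → €0.00
Phone case €36.32: everything else → 7.75% → €2.81
Camping tent (2-person) €286.11: sporting goods, €110.00 or more → 10.75% → €30.76
Umbrella €14.10: everything else → 7.75% → €1.09
Yoga mat €24.73: sporting goods, under €110.00 → 0% → €0.00
2% milk (gallon) €3.80: unprepared groceries → 6.25% → €0.24
Subtotal = €474.55; tax = €34.90; total due = €509.45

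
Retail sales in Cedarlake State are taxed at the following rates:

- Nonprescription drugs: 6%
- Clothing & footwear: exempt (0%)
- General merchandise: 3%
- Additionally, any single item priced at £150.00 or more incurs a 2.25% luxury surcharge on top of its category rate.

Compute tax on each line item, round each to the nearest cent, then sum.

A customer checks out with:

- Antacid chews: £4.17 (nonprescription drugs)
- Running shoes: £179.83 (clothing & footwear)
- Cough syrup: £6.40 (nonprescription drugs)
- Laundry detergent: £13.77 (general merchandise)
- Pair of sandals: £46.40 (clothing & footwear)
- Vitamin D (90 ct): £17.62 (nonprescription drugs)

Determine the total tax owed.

Antacid chews £4.17: nonprescription drugs → 6% → £0.25
Running shoes £179.83: clothing & footwear → 0% + 2.25% surcharge = 2.25% → £4.05
Cough syrup £6.40: nonprescription drugs → 6% → £0.38
Laundry detergent £13.77: general merchandise → 3% → £0.41
Pair of sandals £46.40: clothing & footwear → 0% → £0.00
Vitamin D (90 ct) £17.62: nonprescription drugs → 6% → £1.06
Total tax = £0.25 + £4.05 + £0.38 + £0.41 + £1.06 = £6.15

£6.15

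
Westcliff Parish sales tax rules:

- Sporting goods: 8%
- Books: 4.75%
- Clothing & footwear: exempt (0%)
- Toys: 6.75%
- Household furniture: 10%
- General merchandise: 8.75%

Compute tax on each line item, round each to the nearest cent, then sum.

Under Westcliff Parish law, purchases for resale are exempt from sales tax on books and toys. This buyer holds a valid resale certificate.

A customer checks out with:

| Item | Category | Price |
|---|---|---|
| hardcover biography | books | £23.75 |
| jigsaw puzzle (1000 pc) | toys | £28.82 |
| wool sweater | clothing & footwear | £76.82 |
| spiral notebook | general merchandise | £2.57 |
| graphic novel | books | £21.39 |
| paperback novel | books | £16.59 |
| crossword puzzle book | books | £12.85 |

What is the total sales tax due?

£0.22

Hardcover biography £23.75: books, buyer-exempt → 0% → £0.00
Jigsaw puzzle (1000 pc) £28.82: toys, buyer-exempt → 0% → £0.00
Wool sweater £76.82: clothing & footwear → 0% → £0.00
Spiral notebook £2.57: general merchandise → 8.75% → £0.22
Graphic novel £21.39: books, buyer-exempt → 0% → £0.00
Paperback novel £16.59: books, buyer-exempt → 0% → £0.00
Crossword puzzle book £12.85: books, buyer-exempt → 0% → £0.00
Total tax = £0.22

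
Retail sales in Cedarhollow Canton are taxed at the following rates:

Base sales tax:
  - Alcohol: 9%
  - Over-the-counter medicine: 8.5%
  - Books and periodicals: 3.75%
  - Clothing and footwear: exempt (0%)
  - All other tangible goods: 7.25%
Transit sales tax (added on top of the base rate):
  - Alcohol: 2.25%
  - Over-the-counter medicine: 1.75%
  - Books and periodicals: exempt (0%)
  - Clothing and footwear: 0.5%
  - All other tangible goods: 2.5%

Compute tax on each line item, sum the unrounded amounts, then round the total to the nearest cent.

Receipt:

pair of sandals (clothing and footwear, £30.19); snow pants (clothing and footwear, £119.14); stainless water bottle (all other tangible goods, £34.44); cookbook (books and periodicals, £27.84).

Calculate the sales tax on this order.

£5.15

Pair of sandals £30.19: clothing and footwear → 0% + 0.5% transit = 0.5% → £0.15095
Snow pants £119.14: clothing and footwear → 0% + 0.5% transit = 0.5% → £0.5957
Stainless water bottle £34.44: all other tangible goods → 7.25% + 2.5% transit = 9.75% → £3.3579
Cookbook £27.84: books and periodicals → 3.75% + 0% transit = 3.75% → £1.044
Unrounded tax sum = £5.14855 → £5.15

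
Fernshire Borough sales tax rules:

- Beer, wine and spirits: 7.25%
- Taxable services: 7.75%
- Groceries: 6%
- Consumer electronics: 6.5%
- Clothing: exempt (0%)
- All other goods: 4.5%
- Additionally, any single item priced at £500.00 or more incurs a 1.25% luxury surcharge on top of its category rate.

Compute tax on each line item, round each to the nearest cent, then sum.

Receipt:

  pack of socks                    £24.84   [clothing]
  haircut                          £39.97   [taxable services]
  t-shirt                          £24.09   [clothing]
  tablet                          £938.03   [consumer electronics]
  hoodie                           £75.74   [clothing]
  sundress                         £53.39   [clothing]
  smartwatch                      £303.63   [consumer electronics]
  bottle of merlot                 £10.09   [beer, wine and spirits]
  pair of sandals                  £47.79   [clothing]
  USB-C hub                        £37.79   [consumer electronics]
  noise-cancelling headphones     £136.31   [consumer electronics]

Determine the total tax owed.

Pack of socks £24.84: clothing → 0% → £0.00
Haircut £39.97: taxable services → 7.75% → £3.10
T-shirt £24.09: clothing → 0% → £0.00
Tablet £938.03: consumer electronics → 6.5% + 1.25% surcharge = 7.75% → £72.70
Hoodie £75.74: clothing → 0% → £0.00
Sundress £53.39: clothing → 0% → £0.00
Smartwatch £303.63: consumer electronics → 6.5% → £19.74
Bottle of merlot £10.09: beer, wine and spirits → 7.25% → £0.73
Pair of sandals £47.79: clothing → 0% → £0.00
USB-C hub £37.79: consumer electronics → 6.5% → £2.46
Noise-cancelling headphones £136.31: consumer electronics → 6.5% → £8.86
Total tax = £3.10 + £72.70 + £19.74 + £0.73 + £2.46 + £8.86 = £107.59

£107.59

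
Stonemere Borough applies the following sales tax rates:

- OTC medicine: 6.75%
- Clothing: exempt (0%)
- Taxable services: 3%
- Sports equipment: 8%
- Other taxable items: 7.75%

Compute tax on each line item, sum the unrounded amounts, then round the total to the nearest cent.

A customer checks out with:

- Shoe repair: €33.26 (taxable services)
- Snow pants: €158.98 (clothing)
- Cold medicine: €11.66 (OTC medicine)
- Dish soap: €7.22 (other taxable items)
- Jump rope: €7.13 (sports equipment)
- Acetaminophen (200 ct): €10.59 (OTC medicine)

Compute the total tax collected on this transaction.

€3.63

Shoe repair €33.26: taxable services → 3% → €0.9978
Snow pants €158.98: clothing → 0% → €0.00
Cold medicine €11.66: OTC medicine → 6.75% → €0.78705
Dish soap €7.22: other taxable items → 7.75% → €0.55955
Jump rope €7.13: sports equipment → 8% → €0.5704
Acetaminophen (200 ct) €10.59: OTC medicine → 6.75% → €0.714825
Unrounded tax sum = €3.629625 → €3.63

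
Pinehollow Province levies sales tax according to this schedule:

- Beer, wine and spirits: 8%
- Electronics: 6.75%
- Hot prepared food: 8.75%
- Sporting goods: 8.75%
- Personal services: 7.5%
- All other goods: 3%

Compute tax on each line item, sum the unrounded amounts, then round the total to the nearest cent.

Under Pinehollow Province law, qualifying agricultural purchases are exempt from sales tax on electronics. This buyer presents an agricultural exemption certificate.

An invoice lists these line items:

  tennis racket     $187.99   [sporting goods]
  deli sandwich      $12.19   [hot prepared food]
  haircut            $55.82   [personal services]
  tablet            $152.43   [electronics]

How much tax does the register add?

Tennis racket $187.99: sporting goods → 8.75% → $16.449125
Deli sandwich $12.19: hot prepared food → 8.75% → $1.066625
Haircut $55.82: personal services → 7.5% → $4.1865
Tablet $152.43: electronics, buyer-exempt → 0% → $0.00
Unrounded tax sum = $21.70225 → $21.70

$21.70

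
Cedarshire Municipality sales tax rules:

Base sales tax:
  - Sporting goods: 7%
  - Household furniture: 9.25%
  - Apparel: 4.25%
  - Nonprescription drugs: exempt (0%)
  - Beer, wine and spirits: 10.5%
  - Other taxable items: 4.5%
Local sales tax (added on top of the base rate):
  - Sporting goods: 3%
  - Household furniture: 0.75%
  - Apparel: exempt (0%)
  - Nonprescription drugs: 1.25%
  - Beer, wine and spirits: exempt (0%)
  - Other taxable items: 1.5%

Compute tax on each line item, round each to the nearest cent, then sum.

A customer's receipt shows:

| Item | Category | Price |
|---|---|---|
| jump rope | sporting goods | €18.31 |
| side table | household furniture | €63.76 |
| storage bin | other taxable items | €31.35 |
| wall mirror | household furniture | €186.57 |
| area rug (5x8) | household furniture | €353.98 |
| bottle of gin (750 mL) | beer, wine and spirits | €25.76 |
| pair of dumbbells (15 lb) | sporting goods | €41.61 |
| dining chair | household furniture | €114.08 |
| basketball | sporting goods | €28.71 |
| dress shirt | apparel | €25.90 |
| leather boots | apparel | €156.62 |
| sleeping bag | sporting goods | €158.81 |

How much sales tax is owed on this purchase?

Jump rope €18.31: sporting goods → 7% + 3% local = 10% → €1.83
Side table €63.76: household furniture → 9.25% + 0.75% local = 10% → €6.38
Storage bin €31.35: other taxable items → 4.5% + 1.5% local = 6% → €1.88
Wall mirror €186.57: household furniture → 9.25% + 0.75% local = 10% → €18.66
Area rug (5x8) €353.98: household furniture → 9.25% + 0.75% local = 10% → €35.40
Bottle of gin (750 mL) €25.76: beer, wine and spirits → 10.5% + 0% local = 10.5% → €2.70
Pair of dumbbells (15 lb) €41.61: sporting goods → 7% + 3% local = 10% → €4.16
Dining chair €114.08: household furniture → 9.25% + 0.75% local = 10% → €11.41
Basketball €28.71: sporting goods → 7% + 3% local = 10% → €2.87
Dress shirt €25.90: apparel → 4.25% + 0% local = 4.25% → €1.10
Leather boots €156.62: apparel → 4.25% + 0% local = 4.25% → €6.66
Sleeping bag €158.81: sporting goods → 7% + 3% local = 10% → €15.88
Total tax = €1.83 + €6.38 + €1.88 + €18.66 + €35.40 + €2.70 + €4.16 + €11.41 + €2.87 + €1.10 + €6.66 + €15.88 = €108.93

€108.93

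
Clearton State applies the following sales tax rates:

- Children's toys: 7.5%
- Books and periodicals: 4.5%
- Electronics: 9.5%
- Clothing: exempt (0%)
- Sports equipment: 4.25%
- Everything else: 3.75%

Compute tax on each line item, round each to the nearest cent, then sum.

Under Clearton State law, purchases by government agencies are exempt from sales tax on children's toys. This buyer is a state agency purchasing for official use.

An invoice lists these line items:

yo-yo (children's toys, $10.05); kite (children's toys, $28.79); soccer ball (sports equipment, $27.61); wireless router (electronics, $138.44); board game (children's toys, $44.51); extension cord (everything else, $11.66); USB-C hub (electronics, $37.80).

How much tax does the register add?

$18.35

Yo-yo $10.05: children's toys, buyer-exempt → 0% → $0.00
Kite $28.79: children's toys, buyer-exempt → 0% → $0.00
Soccer ball $27.61: sports equipment → 4.25% → $1.17
Wireless router $138.44: electronics → 9.5% → $13.15
Board game $44.51: children's toys, buyer-exempt → 0% → $0.00
Extension cord $11.66: everything else → 3.75% → $0.44
USB-C hub $37.80: electronics → 9.5% → $3.59
Total tax = $1.17 + $13.15 + $0.44 + $3.59 = $18.35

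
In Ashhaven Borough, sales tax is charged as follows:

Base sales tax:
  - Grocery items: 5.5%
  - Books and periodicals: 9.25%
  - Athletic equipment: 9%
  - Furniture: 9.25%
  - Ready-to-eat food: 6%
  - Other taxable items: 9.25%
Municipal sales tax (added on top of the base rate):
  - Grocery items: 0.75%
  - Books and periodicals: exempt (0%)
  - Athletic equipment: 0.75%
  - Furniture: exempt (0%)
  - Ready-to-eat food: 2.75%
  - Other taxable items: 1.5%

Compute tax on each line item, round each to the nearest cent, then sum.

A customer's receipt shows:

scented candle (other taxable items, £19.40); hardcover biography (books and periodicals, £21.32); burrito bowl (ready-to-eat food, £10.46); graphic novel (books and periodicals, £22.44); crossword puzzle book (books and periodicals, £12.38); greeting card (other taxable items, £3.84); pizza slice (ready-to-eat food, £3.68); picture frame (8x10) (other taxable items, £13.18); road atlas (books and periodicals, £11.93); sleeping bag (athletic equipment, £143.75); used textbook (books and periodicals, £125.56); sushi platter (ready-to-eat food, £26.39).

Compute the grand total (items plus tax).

Scented candle £19.40: other taxable items → 9.25% + 1.5% municipal = 10.75% → £2.09
Hardcover biography £21.32: books and periodicals → 9.25% + 0% municipal = 9.25% → £1.97
Burrito bowl £10.46: ready-to-eat food → 6% + 2.75% municipal = 8.75% → £0.92
Graphic novel £22.44: books and periodicals → 9.25% + 0% municipal = 9.25% → £2.08
Crossword puzzle book £12.38: books and periodicals → 9.25% + 0% municipal = 9.25% → £1.15
Greeting card £3.84: other taxable items → 9.25% + 1.5% municipal = 10.75% → £0.41
Pizza slice £3.68: ready-to-eat food → 6% + 2.75% municipal = 8.75% → £0.32
Picture frame (8x10) £13.18: other taxable items → 9.25% + 1.5% municipal = 10.75% → £1.42
Road atlas £11.93: books and periodicals → 9.25% + 0% municipal = 9.25% → £1.10
Sleeping bag £143.75: athletic equipment → 9% + 0.75% municipal = 9.75% → £14.02
Used textbook £125.56: books and periodicals → 9.25% + 0% municipal = 9.25% → £11.61
Sushi platter £26.39: ready-to-eat food → 6% + 2.75% municipal = 8.75% → £2.31
Subtotal = £414.33; tax = £39.40; total due = £453.73

£453.73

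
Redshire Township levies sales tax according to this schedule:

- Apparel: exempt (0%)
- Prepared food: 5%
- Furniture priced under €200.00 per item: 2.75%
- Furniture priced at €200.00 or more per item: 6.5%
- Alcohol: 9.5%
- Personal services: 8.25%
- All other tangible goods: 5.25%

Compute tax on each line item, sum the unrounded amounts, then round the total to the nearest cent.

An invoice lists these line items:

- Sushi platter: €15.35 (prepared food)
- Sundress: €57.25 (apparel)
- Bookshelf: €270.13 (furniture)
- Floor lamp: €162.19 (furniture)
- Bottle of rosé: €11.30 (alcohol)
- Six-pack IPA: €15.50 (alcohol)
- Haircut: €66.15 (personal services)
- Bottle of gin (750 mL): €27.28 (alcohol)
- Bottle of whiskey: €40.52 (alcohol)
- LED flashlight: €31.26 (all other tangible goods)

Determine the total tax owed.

Sushi platter €15.35: prepared food → 5% → €0.7675
Sundress €57.25: apparel → 0% → €0.00
Bookshelf €270.13: furniture, €200.00 or more → 6.5% → €17.55845
Floor lamp €162.19: furniture, under €200.00 → 2.75% → €4.460225
Bottle of rosé €11.30: alcohol → 9.5% → €1.0735
Six-pack IPA €15.50: alcohol → 9.5% → €1.4725
Haircut €66.15: personal services → 8.25% → €5.457375
Bottle of gin (750 mL) €27.28: alcohol → 9.5% → €2.5916
Bottle of whiskey €40.52: alcohol → 9.5% → €3.8494
LED flashlight €31.26: all other tangible goods → 5.25% → €1.64115
Unrounded tax sum = €38.8717 → €38.87

€38.87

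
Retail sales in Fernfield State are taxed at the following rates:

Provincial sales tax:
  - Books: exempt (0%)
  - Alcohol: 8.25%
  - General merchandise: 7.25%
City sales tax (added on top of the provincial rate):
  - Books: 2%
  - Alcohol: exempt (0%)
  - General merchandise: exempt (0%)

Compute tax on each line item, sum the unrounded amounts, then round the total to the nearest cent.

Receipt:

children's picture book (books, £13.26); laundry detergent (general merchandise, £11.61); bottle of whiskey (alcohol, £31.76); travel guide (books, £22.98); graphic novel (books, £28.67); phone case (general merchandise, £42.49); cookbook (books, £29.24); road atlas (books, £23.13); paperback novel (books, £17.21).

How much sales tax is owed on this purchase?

£9.23

Children's picture book £13.26: books → 0% + 2% city = 2% → £0.2652
Laundry detergent £11.61: general merchandise → 7.25% + 0% city = 7.25% → £0.841725
Bottle of whiskey £31.76: alcohol → 8.25% + 0% city = 8.25% → £2.6202
Travel guide £22.98: books → 0% + 2% city = 2% → £0.4596
Graphic novel £28.67: books → 0% + 2% city = 2% → £0.5734
Phone case £42.49: general merchandise → 7.25% + 0% city = 7.25% → £3.080525
Cookbook £29.24: books → 0% + 2% city = 2% → £0.5848
Road atlas £23.13: books → 0% + 2% city = 2% → £0.4626
Paperback novel £17.21: books → 0% + 2% city = 2% → £0.3442
Unrounded tax sum = £9.23225 → £9.23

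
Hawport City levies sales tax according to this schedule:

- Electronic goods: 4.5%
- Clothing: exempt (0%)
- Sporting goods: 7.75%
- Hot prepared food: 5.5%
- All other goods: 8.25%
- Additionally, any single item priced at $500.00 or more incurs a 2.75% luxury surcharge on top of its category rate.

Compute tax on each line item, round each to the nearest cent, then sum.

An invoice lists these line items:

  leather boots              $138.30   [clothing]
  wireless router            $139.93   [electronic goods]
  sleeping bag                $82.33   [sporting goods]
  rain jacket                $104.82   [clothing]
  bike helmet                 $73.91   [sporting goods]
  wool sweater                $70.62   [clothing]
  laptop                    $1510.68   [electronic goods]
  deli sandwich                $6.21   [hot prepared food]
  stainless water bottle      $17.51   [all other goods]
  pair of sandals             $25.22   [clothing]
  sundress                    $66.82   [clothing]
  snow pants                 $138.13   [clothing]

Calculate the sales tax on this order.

Leather boots $138.30: clothing → 0% → $0.00
Wireless router $139.93: electronic goods → 4.5% → $6.30
Sleeping bag $82.33: sporting goods → 7.75% → $6.38
Rain jacket $104.82: clothing → 0% → $0.00
Bike helmet $73.91: sporting goods → 7.75% → $5.73
Wool sweater $70.62: clothing → 0% → $0.00
Laptop $1510.68: electronic goods → 4.5% + 2.75% surcharge = 7.25% → $109.52
Deli sandwich $6.21: hot prepared food → 5.5% → $0.34
Stainless water bottle $17.51: all other goods → 8.25% → $1.44
Pair of sandals $25.22: clothing → 0% → $0.00
Sundress $66.82: clothing → 0% → $0.00
Snow pants $138.13: clothing → 0% → $0.00
Total tax = $6.30 + $6.38 + $5.73 + $109.52 + $0.34 + $1.44 = $129.71

$129.71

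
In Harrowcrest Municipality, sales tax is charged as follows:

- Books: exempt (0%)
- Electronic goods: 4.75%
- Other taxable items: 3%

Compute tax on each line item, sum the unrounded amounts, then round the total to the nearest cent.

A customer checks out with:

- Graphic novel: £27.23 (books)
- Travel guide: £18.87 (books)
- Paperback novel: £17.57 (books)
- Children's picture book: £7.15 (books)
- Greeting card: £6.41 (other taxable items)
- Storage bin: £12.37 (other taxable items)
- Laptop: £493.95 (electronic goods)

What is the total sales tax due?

Graphic novel £27.23: books → 0% → £0.00
Travel guide £18.87: books → 0% → £0.00
Paperback novel £17.57: books → 0% → £0.00
Children's picture book £7.15: books → 0% → £0.00
Greeting card £6.41: other taxable items → 3% → £0.1923
Storage bin £12.37: other taxable items → 3% → £0.3711
Laptop £493.95: electronic goods → 4.75% → £23.462625
Unrounded tax sum = £24.026025 → £24.03

£24.03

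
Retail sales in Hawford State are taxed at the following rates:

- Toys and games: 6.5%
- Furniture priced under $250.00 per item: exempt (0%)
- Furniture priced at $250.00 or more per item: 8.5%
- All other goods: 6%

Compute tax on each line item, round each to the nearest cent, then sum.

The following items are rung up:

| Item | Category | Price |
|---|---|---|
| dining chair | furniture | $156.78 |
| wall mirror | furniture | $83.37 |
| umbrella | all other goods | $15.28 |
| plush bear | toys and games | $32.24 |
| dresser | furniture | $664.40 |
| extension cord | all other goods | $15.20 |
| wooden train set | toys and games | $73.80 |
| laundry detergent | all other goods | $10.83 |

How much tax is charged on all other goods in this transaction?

Umbrella $15.28: all other goods → 6% → $0.92
Extension cord $15.20: all other goods → 6% → $0.91
Laundry detergent $10.83: all other goods → 6% → $0.65
Tax on all other goods = $0.92 + $0.91 + $0.65 = $2.48

$2.48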